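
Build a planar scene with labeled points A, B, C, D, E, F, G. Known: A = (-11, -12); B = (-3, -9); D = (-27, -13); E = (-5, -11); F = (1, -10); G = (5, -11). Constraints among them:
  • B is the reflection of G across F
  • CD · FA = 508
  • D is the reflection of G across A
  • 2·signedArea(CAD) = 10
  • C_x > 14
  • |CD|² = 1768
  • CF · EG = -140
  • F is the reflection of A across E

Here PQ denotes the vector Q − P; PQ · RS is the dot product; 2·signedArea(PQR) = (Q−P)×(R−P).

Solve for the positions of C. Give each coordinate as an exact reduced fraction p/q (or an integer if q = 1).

C = (15, -11)

1. C_x = 15  [CD · FA = 508 ∩ CF · EG = -140]
2. C_y = -11  [CD · FA = 508 ∩ CF · EG = -140]
   → C = (15, -11)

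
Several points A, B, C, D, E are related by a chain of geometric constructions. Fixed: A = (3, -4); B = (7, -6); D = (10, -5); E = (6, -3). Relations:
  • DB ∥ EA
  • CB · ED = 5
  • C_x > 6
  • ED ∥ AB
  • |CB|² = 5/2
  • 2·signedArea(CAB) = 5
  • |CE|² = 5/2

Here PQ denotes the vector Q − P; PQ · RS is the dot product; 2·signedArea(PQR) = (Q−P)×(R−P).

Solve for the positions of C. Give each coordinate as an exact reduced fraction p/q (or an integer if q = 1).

1. C_x = 13/2  [2·signedArea(CAB) = 5 ∩ CB · ED = 5]
2. C_y = -9/2  [2·signedArea(CAB) = 5 ∩ CB · ED = 5]
   → C = (13/2, -9/2)

C = (13/2, -9/2)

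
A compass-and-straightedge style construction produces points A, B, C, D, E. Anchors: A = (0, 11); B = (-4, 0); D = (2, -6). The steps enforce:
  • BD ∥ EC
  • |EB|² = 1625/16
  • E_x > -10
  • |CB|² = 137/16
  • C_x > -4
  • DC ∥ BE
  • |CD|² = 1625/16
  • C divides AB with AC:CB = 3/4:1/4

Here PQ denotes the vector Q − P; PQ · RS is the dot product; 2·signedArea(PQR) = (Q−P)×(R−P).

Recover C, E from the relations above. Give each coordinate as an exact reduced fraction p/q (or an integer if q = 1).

1. C_x = -3  [C divides AB with AC:CB = 3/4:1/4]
2. C_y = 11/4  [C divides AB with AC:CB = 3/4:1/4]
   → C = (-3, 11/4)
3. E_x = -9  [BD ∥ EC ∩ DC ∥ BE]
4. E_y = 35/4  [BD ∥ EC ∩ DC ∥ BE]
   → E = (-9, 35/4)

C = (-3, 11/4)
E = (-9, 35/4)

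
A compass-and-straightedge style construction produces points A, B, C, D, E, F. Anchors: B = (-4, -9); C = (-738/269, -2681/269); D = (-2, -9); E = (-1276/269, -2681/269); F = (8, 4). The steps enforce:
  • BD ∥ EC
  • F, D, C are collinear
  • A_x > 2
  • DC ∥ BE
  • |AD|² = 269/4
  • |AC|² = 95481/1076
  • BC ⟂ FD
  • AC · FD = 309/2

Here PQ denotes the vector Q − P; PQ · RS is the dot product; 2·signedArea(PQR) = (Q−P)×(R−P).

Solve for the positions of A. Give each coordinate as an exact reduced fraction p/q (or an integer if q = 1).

A = (3, -5/2)

1. A_x = 3  [line 10·x + 13·y + 5/2 = 0 ∩ |AC|² = 95481/1076]
2. A_y = -5/2  [line 10·x + 13·y + 5/2 = 0 ∩ |AC|² = 95481/1076]
   → A = (3, -5/2)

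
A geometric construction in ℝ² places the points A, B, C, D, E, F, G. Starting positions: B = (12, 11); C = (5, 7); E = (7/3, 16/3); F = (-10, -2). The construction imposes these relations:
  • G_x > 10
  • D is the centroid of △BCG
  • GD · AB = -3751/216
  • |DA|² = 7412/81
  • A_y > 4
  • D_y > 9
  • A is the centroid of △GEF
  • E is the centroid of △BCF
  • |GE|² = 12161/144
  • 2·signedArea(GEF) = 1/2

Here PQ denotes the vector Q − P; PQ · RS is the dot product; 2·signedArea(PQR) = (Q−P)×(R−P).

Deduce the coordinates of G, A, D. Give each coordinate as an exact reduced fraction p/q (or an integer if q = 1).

1. G_x = 41/4  [line 22/3·x + -37/3·y + 289/6 = 0 ∩ |GE|² = 12161/144]
2. G_y = 10  [line 22/3·x + -37/3·y + 289/6 = 0 ∩ |GE|² = 12161/144]
   → G = (41/4, 10)
3. A_x = 31/36  [A is the centroid of △GEF]
4. A_y = 40/9  [A is the centroid of △GEF]
   → A = (31/36, 40/9)
5. D_x = 109/12  [GD · AB = -3751/216 ∩ D is the centroid of △BCG]
6. D_y = 28/3  [GD · AB = -3751/216 ∩ D is the centroid of △BCG]
   → D = (109/12, 28/3)

A = (31/36, 40/9)
D = (109/12, 28/3)
G = (41/4, 10)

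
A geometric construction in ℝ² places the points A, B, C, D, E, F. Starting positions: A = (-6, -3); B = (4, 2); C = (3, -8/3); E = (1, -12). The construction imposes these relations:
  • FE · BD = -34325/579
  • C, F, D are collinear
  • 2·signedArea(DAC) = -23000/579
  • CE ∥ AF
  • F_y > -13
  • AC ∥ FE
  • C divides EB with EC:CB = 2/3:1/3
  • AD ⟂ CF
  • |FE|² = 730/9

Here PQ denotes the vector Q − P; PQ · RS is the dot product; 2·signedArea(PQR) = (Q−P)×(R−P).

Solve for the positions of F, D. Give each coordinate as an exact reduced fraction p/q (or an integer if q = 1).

D = (-433/193, -1404/193)
F = (-8, -37/3)

1. F_x = -8  [AC ∥ FE ∩ CE ∥ AF]
2. F_y = -37/3  [AC ∥ FE ∩ CE ∥ AF]
   → F = (-8, -37/3)
3. D_x = -433/193  [C, F, D are collinear ∩ AD ⟂ CF]
4. D_y = -1404/193  [C, F, D are collinear ∩ AD ⟂ CF]
   → D = (-433/193, -1404/193)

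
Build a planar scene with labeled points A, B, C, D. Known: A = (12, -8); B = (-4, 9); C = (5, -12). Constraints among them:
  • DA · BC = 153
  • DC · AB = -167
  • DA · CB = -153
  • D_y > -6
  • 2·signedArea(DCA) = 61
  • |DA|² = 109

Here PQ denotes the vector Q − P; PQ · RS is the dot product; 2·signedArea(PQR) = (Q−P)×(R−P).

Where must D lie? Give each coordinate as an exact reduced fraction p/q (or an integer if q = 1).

D = (2, -5)

1. D_x = 2  [DA · CB = -153 ∩ 2·signedArea(DCA) = 61]
2. D_y = -5  [DA · CB = -153 ∩ 2·signedArea(DCA) = 61]
   → D = (2, -5)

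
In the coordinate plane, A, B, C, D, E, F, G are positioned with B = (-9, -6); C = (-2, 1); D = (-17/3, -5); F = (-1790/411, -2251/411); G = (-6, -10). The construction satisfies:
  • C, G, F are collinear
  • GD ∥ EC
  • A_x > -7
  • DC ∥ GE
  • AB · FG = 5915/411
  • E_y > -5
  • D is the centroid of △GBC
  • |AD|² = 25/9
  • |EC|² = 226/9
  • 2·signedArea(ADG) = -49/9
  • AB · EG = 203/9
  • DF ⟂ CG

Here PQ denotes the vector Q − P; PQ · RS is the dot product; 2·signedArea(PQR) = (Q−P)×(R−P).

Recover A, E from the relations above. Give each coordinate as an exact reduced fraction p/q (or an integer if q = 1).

1. A_x = -20/3  [2·signedArea(ADG) = -49/9 ∩ AB · FG = 5915/411]
2. A_y = -11/3  [2·signedArea(ADG) = -49/9 ∩ AB · FG = 5915/411]
   → A = (-20/3, -11/3)
3. E_x = -7/3  [GD ∥ EC ∩ DC ∥ GE]
4. E_y = -4  [GD ∥ EC ∩ DC ∥ GE]
   → E = (-7/3, -4)

A = (-20/3, -11/3)
E = (-7/3, -4)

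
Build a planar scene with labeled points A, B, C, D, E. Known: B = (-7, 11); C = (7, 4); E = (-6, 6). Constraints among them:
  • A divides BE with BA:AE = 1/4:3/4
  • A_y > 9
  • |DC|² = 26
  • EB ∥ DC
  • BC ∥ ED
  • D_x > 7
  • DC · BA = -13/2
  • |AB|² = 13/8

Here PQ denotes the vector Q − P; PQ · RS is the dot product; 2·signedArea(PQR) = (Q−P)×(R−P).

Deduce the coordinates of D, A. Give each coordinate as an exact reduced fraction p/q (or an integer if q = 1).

A = (-27/4, 39/4)
D = (8, -1)

1. D_x = 8  [EB ∥ DC ∩ BC ∥ ED]
2. D_y = -1  [EB ∥ DC ∩ BC ∥ ED]
   → D = (8, -1)
3. A_x = -27/4  [A divides BE with BA:AE = 1/4:3/4]
4. A_y = 39/4  [A divides BE with BA:AE = 1/4:3/4]
   → A = (-27/4, 39/4)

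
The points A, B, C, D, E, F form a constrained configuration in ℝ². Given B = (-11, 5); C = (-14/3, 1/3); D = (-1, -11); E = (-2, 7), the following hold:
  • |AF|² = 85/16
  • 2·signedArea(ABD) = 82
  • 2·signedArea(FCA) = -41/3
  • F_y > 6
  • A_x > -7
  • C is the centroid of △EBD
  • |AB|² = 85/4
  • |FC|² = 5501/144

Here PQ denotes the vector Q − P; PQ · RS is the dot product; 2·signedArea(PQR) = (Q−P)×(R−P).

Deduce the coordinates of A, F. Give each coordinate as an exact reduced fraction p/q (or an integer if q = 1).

1. A_x = -13/2  [line 16·x + 10·y + 44 = 0 ∩ |AB|² = 85/4]
2. A_y = 6  [line 16·x + 10·y + 44 = 0 ∩ |AB|² = 85/4]
   → A = (-13/2, 6)
3. F_x = -17/4  [line -17/3·x + -11/6·y + -73/6 = 0 ∩ |FC|² = 5501/144]
4. F_y = 13/2  [line -17/3·x + -11/6·y + -73/6 = 0 ∩ |FC|² = 5501/144]
   → F = (-17/4, 13/2)

A = (-13/2, 6)
F = (-17/4, 13/2)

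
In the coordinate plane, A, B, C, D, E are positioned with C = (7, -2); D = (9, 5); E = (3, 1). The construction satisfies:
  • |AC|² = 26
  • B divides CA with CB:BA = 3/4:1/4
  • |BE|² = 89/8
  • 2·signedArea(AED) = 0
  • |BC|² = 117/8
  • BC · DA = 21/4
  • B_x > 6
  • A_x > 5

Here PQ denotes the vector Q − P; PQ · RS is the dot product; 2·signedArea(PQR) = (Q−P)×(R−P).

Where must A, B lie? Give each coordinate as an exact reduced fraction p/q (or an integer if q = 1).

A = (6, 3)
B = (25/4, 7/4)

1. A_x = 6  [line -4·x + 6·y + 6 = 0 ∩ |AC|² = 26]
2. A_y = 3  [line -4·x + 6·y + 6 = 0 ∩ |AC|² = 26]
   → A = (6, 3)
3. B_x = 25/4  [B divides CA with CB:BA = 3/4:1/4]
4. B_y = 7/4  [B divides CA with CB:BA = 3/4:1/4]
   → B = (25/4, 7/4)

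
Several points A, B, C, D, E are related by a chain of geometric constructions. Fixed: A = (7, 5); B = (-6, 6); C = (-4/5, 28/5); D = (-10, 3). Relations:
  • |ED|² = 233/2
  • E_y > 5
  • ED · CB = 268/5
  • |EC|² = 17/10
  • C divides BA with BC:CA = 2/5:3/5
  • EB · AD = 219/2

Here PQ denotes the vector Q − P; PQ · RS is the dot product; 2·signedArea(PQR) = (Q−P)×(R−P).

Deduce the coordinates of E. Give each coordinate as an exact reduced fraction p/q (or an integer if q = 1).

1. E_x = 1/2  [ED · CB = 268/5 ∩ EB · AD = 219/2]
2. E_y = 11/2  [ED · CB = 268/5 ∩ EB · AD = 219/2]
   → E = (1/2, 11/2)

E = (1/2, 11/2)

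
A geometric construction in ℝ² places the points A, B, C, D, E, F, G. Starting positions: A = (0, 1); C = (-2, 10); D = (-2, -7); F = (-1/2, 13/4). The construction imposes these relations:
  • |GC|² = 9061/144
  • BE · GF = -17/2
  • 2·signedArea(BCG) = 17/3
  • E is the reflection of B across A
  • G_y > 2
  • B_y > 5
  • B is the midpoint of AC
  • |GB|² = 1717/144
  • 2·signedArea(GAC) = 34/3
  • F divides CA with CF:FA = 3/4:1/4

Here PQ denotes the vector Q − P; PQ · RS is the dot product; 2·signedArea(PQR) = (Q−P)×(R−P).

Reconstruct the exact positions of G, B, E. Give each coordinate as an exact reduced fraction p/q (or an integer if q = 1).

1. B_x = -1  [B is the midpoint of AC]
2. B_y = 11/2  [B is the midpoint of AC]
   → B = (-1, 11/2)
3. E_x = 1  [E is the reflection of B across A]
4. E_y = -7/2  [E is the reflection of B across A]
   → E = (1, -7/2)
5. G_x = -3/2  [2·signedArea(GAC) = 34/3 ∩ BE · GF = -17/2]
6. G_y = 25/12  [2·signedArea(GAC) = 34/3 ∩ BE · GF = -17/2]
   → G = (-3/2, 25/12)

B = (-1, 11/2)
E = (1, -7/2)
G = (-3/2, 25/12)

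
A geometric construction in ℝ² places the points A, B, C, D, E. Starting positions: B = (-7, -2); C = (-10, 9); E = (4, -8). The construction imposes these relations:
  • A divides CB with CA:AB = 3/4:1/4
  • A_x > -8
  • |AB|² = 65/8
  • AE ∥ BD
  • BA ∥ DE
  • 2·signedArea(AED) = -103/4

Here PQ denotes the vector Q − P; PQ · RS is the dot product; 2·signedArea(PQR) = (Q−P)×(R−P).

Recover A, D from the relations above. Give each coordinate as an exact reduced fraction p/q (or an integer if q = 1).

A = (-31/4, 3/4)
D = (19/4, -43/4)

1. A_x = -31/4  [A divides CB with CA:AB = 3/4:1/4]
2. A_y = 3/4  [A divides CB with CA:AB = 3/4:1/4]
   → A = (-31/4, 3/4)
3. D_x = 19/4  [BA ∥ DE ∩ AE ∥ BD]
4. D_y = -43/4  [BA ∥ DE ∩ AE ∥ BD]
   → D = (19/4, -43/4)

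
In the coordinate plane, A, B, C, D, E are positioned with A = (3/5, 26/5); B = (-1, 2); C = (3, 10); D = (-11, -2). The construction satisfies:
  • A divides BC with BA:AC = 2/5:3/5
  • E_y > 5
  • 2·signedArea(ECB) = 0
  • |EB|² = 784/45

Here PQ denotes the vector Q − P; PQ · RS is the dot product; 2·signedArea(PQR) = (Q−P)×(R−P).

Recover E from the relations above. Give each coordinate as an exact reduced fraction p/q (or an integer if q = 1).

1. E_x = 13/15  [line 8·x + -4·y + 16 = 0 ∩ |EB|² = 784/45]
2. E_y = 86/15  [line 8·x + -4·y + 16 = 0 ∩ |EB|² = 784/45]
   → E = (13/15, 86/15)

E = (13/15, 86/15)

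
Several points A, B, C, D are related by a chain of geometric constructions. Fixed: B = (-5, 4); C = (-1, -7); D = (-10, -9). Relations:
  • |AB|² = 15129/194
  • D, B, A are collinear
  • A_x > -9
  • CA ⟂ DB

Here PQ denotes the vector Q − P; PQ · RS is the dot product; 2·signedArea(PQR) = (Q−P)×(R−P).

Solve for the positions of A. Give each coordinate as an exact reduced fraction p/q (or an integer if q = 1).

1. A_x = -1585/194  [D, B, A are collinear ∩ CA ⟂ DB]
2. A_y = -823/194  [D, B, A are collinear ∩ CA ⟂ DB]
   → A = (-1585/194, -823/194)

A = (-1585/194, -823/194)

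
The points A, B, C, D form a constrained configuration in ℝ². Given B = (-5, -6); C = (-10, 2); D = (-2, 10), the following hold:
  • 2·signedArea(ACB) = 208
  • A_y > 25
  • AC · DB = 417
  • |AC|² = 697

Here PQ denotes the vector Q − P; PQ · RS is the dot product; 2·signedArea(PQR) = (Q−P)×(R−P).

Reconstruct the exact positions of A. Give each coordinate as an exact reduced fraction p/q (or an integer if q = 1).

1. A_x = 1  [2·signedArea(ACB) = 208 ∩ AC · DB = 417]
2. A_y = 26  [2·signedArea(ACB) = 208 ∩ AC · DB = 417]
   → A = (1, 26)

A = (1, 26)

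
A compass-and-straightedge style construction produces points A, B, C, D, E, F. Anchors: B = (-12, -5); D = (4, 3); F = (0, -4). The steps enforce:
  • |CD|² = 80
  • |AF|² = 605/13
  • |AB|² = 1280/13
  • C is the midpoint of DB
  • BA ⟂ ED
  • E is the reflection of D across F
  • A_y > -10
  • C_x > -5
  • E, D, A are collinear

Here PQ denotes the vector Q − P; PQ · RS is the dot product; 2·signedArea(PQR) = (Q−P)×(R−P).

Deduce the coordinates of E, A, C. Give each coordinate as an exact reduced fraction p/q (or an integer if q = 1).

1. E_x = -4  [E is the reflection of D across F]
2. E_y = -11  [E is the reflection of D across F]
   → E = (-4, -11)
3. A_x = -44/13  [E, D, A are collinear ∩ BA ⟂ ED]
4. A_y = -129/13  [E, D, A are collinear ∩ BA ⟂ ED]
   → A = (-44/13, -129/13)
5. C_x = -4  [C is the midpoint of DB]
6. C_y = -1  [C is the midpoint of DB]
   → C = (-4, -1)

A = (-44/13, -129/13)
C = (-4, -1)
E = (-4, -11)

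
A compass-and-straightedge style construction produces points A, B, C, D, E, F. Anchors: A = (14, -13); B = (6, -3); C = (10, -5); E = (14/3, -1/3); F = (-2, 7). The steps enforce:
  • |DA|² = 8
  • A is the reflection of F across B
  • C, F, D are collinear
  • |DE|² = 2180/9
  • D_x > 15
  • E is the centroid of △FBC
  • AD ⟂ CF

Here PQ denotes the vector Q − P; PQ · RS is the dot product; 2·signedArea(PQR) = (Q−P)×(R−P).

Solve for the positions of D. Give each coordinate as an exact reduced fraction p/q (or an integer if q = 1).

1. D_x = 16  [C, F, D are collinear ∩ AD ⟂ CF]
2. D_y = -11  [C, F, D are collinear ∩ AD ⟂ CF]
   → D = (16, -11)

D = (16, -11)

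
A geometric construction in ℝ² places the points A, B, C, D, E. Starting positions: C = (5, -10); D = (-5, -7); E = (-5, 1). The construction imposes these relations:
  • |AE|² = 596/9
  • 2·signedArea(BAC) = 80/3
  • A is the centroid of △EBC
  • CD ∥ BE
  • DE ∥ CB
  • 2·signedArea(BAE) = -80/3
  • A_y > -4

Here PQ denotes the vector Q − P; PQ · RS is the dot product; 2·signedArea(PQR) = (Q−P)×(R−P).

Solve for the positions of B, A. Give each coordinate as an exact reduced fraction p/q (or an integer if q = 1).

1. B_x = 5  [CD ∥ BE ∩ DE ∥ CB]
2. B_y = -2  [CD ∥ BE ∩ DE ∥ CB]
   → B = (5, -2)
3. A_x = 5/3  [A is the centroid of △EBC]
4. A_y = -11/3  [A is the centroid of △EBC]
   → A = (5/3, -11/3)

A = (5/3, -11/3)
B = (5, -2)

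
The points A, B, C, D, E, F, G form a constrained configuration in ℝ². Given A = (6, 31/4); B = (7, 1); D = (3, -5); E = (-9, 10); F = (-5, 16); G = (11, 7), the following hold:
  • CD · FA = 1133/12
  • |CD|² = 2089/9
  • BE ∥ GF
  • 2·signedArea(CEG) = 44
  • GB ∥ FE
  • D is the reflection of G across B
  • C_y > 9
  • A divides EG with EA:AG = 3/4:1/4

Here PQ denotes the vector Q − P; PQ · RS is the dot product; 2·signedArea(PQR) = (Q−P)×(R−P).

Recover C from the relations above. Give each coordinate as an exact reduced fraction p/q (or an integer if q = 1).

1. C_x = 17/3  [2·signedArea(CEG) = 44 ∩ CD · FA = 1133/12]
2. C_y = 10  [2·signedArea(CEG) = 44 ∩ CD · FA = 1133/12]
   → C = (17/3, 10)

C = (17/3, 10)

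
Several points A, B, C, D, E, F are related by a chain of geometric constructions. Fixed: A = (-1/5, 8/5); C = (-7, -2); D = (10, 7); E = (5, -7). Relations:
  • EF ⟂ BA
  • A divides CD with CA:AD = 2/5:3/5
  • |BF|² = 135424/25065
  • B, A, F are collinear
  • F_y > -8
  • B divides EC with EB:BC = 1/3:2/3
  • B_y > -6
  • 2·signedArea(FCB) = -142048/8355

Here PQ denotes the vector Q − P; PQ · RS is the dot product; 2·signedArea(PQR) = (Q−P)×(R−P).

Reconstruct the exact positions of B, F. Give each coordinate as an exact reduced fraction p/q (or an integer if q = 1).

1. B_x = 1  [B divides EC with EB:BC = 1/3:2/3]
2. B_y = -16/3  [B divides EC with EB:BC = 1/3:2/3]
   → B = (1, -16/3)
3. F_x = 3889/2785  [B, A, F are collinear ∩ EF ⟂ BA]
4. F_y = -21232/2785  [B, A, F are collinear ∩ EF ⟂ BA]
   → F = (3889/2785, -21232/2785)

B = (1, -16/3)
F = (3889/2785, -21232/2785)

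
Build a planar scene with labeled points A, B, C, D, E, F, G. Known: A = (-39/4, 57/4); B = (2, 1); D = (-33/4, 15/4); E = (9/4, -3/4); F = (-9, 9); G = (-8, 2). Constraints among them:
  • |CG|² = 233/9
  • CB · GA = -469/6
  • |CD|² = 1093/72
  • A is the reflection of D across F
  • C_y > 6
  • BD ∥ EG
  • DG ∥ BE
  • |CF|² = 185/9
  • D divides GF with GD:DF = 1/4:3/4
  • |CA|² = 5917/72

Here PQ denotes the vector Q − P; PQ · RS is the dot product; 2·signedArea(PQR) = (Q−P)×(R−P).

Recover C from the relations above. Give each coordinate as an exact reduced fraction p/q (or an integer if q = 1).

1. C_x = -16/3  [line 7/4·x + -49/4·y + 1043/12 = 0 ∩ |CG|² = 233/9]
2. C_y = 19/3  [line 7/4·x + -49/4·y + 1043/12 = 0 ∩ |CG|² = 233/9]
   → C = (-16/3, 19/3)

C = (-16/3, 19/3)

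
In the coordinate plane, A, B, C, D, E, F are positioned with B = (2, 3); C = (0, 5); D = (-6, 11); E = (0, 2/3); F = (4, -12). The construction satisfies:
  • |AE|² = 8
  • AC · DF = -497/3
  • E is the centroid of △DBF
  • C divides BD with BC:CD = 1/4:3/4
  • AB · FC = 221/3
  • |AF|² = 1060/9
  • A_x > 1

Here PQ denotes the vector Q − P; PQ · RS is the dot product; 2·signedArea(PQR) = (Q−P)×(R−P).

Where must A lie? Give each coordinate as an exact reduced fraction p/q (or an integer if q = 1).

A = (2, -4/3)

1. A_x = 2  [AC · DF = -497/3 ∩ AB · FC = 221/3]
2. A_y = -4/3  [AC · DF = -497/3 ∩ AB · FC = 221/3]
   → A = (2, -4/3)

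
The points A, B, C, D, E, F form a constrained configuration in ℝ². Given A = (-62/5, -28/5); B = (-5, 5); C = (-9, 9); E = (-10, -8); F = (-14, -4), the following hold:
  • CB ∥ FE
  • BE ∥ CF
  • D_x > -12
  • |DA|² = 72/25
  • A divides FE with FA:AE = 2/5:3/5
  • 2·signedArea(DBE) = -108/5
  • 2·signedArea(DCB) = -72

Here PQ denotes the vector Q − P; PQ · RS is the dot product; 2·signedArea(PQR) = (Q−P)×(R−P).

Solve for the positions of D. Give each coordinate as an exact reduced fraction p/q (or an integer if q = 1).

D = (-56/5, -34/5)

1. D_x = -56/5  [2·signedArea(DBE) = -108/5 ∩ 2·signedArea(DCB) = -72]
2. D_y = -34/5  [2·signedArea(DBE) = -108/5 ∩ 2·signedArea(DCB) = -72]
   → D = (-56/5, -34/5)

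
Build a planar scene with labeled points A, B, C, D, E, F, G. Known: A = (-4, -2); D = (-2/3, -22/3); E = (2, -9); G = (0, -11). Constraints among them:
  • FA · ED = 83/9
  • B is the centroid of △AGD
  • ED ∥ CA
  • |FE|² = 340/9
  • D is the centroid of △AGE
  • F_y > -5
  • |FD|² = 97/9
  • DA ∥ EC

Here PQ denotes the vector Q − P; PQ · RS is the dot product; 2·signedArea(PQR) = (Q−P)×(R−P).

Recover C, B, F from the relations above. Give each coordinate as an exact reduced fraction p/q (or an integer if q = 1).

B = (-14/9, -61/9)
C = (-4/3, -11/3)
F = (-2, -13/3)

1. C_x = -4/3  [ED ∥ CA ∩ DA ∥ EC]
2. C_y = -11/3  [ED ∥ CA ∩ DA ∥ EC]
   → C = (-4/3, -11/3)
3. B_x = -14/9  [B is the centroid of △AGD]
4. B_y = -61/9  [B is the centroid of △AGD]
   → B = (-14/9, -61/9)
5. F_x = -2  [line 8/3·x + -5/3·y + -17/9 = 0 ∩ |FE|² = 340/9]
6. F_y = -13/3  [line 8/3·x + -5/3·y + -17/9 = 0 ∩ |FE|² = 340/9]
   → F = (-2, -13/3)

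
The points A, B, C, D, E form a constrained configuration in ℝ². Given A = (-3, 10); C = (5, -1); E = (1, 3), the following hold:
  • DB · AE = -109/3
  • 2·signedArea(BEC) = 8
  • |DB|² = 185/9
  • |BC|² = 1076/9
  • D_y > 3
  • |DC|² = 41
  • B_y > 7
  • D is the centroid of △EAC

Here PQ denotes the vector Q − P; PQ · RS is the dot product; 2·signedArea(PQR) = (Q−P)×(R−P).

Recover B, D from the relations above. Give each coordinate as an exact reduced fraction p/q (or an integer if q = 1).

1. B_x = -5/3  [line 4·x + 4·y + -24 = 0 ∩ |BC|² = 1076/9]
2. B_y = 23/3  [line 4·x + 4·y + -24 = 0 ∩ |BC|² = 1076/9]
   → B = (-5/3, 23/3)
3. D_x = 1  [D is the centroid of △EAC]
4. D_y = 4  [D is the centroid of △EAC]
   → D = (1, 4)

B = (-5/3, 23/3)
D = (1, 4)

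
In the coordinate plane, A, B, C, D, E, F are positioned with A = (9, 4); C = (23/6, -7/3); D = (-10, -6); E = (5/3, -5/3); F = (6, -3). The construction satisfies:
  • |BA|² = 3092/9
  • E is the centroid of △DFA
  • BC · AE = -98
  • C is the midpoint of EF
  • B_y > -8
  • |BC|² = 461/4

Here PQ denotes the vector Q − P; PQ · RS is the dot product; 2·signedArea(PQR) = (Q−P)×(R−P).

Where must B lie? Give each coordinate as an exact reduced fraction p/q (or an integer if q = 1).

1. B_x = -17/3  [line 22/3·x + 17/3·y + 748/9 = 0 ∩ |BA|² = 3092/9]
2. B_y = -22/3  [line 22/3·x + 17/3·y + 748/9 = 0 ∩ |BA|² = 3092/9]
   → B = (-17/3, -22/3)

B = (-17/3, -22/3)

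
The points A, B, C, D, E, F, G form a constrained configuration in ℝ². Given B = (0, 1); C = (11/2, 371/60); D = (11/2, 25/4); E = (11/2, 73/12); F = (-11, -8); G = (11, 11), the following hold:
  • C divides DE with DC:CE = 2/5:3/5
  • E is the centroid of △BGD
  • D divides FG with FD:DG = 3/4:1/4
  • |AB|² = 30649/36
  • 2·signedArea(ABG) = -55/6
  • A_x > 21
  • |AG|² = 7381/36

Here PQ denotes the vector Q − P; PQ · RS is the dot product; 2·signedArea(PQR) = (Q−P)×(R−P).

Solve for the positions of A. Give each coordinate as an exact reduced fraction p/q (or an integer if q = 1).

1. A_x = 22  [line -10·x + 11·y + -11/6 = 0 ∩ |AG|² = 7381/36]
2. A_y = 121/6  [line -10·x + 11·y + -11/6 = 0 ∩ |AG|² = 7381/36]
   → A = (22, 121/6)

A = (22, 121/6)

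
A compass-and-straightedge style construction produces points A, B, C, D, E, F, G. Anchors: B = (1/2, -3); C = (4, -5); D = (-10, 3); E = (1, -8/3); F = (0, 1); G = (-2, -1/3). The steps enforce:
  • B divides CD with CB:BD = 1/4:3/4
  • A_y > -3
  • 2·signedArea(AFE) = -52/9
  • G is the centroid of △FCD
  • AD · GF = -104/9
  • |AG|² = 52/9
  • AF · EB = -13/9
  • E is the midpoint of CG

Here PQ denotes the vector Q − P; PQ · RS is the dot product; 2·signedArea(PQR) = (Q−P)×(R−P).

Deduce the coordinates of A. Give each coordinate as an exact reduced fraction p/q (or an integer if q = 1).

A = (-2/3, -7/3)

1. A_x = -2/3  [AF · EB = -13/9 ∩ 2·signedArea(AFE) = -52/9]
2. A_y = -7/3  [AF · EB = -13/9 ∩ 2·signedArea(AFE) = -52/9]
   → A = (-2/3, -7/3)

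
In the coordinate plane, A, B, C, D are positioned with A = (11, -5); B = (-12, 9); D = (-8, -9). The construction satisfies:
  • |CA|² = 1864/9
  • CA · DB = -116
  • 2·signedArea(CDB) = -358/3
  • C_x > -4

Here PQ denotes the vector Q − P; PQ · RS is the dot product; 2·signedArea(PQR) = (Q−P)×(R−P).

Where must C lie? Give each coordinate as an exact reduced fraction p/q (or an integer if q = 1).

1. C_x = -3  [2·signedArea(CDB) = -358/3 ∩ CA · DB = -116]
2. C_y = -5/3  [2·signedArea(CDB) = -358/3 ∩ CA · DB = -116]
   → C = (-3, -5/3)

C = (-3, -5/3)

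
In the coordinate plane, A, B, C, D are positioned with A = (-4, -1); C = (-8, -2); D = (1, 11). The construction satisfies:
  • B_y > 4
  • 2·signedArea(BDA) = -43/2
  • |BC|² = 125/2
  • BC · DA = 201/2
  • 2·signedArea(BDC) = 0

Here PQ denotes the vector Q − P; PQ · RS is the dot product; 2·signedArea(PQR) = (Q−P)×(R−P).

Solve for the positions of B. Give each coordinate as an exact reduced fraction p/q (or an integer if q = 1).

1. B_x = -7/2  [2·signedArea(BDC) = 0 ∩ 2·signedArea(BDA) = -43/2]
2. B_y = 9/2  [2·signedArea(BDC) = 0 ∩ 2·signedArea(BDA) = -43/2]
   → B = (-7/2, 9/2)

B = (-7/2, 9/2)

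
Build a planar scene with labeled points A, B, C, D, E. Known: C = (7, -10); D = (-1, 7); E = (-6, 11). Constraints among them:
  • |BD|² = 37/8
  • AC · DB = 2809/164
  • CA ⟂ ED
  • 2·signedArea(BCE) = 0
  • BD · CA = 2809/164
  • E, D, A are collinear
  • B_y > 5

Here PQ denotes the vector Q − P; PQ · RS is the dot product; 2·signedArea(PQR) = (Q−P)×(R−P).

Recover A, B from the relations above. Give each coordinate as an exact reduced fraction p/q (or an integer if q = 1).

1. A_x = 499/41  [E, D, A are collinear ∩ CA ⟂ ED]
2. A_y = -145/41  [E, D, A are collinear ∩ CA ⟂ ED]
   → A = (499/41, -145/41)
3. B_x = -11/4  [2·signedArea(BCE) = 0 ∩ BD · CA = 2809/164]
4. B_y = 23/4  [2·signedArea(BCE) = 0 ∩ BD · CA = 2809/164]
   → B = (-11/4, 23/4)

A = (499/41, -145/41)
B = (-11/4, 23/4)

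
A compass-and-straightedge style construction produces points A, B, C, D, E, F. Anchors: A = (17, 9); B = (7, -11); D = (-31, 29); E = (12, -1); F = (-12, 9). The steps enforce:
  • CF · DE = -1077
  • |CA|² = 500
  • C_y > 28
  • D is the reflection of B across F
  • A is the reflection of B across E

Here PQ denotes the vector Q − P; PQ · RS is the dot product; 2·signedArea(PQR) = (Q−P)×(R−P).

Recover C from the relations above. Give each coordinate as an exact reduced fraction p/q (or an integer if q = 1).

C = (27, 29)

1. C_x = 27  [line -43·x + 30·y + 291 = 0 ∩ |CA|² = 500]
2. C_y = 29  [line -43·x + 30·y + 291 = 0 ∩ |CA|² = 500]
   → C = (27, 29)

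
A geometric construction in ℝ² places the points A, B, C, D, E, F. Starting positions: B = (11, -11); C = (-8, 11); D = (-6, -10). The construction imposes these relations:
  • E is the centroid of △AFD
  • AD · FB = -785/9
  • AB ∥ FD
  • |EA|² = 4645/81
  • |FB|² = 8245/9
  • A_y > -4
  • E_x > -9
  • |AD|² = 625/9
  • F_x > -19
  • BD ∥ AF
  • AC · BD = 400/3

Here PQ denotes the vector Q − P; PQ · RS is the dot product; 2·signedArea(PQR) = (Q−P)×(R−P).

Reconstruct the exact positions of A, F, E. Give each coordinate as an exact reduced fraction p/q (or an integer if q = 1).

A = (-1, -10/3)
E = (-25/3, -47/9)
F = (-18, -7/3)

1. A_x = -1  [line 17·x + -1·y + 41/3 = 0 ∩ |AD|² = 625/9]
2. A_y = -10/3  [line 17·x + -1·y + 41/3 = 0 ∩ |AD|² = 625/9]
   → A = (-1, -10/3)
3. F_x = -18  [AD · FB = -785/9 ∩ AB ∥ FD]
4. F_y = -7/3  [AD · FB = -785/9 ∩ AB ∥ FD]
   → F = (-18, -7/3)
5. E_x = -25/3  [E is the centroid of △AFD]
6. E_y = -47/9  [E is the centroid of △AFD]
   → E = (-25/3, -47/9)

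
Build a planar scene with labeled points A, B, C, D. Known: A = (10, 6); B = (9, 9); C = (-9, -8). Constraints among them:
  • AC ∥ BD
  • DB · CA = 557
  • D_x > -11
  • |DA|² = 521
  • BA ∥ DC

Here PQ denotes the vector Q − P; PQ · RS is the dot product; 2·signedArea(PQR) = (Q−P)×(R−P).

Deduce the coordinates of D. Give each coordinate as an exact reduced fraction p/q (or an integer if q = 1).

D = (-10, -5)

1. D_x = -10  [BA ∥ DC ∩ AC ∥ BD]
2. D_y = -5  [BA ∥ DC ∩ AC ∥ BD]
   → D = (-10, -5)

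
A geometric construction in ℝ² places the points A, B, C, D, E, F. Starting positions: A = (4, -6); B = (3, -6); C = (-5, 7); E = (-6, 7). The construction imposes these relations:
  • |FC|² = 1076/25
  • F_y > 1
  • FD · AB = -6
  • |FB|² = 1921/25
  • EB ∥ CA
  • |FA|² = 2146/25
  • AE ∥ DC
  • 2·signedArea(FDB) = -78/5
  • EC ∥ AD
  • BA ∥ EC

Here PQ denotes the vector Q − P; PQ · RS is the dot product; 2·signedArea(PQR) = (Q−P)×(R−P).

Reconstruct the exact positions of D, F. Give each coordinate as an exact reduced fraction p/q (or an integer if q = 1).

D = (5, -6)
F = (-1, 9/5)

1. D_x = 5  [AE ∥ DC ∩ EC ∥ AD]
2. D_y = -6  [AE ∥ DC ∩ EC ∥ AD]
   → D = (5, -6)
3. F_x = -1  [FD · AB = -6 ∩ 2·signedArea(FDB) = -78/5]
4. F_y = 9/5  [FD · AB = -6 ∩ 2·signedArea(FDB) = -78/5]
   → F = (-1, 9/5)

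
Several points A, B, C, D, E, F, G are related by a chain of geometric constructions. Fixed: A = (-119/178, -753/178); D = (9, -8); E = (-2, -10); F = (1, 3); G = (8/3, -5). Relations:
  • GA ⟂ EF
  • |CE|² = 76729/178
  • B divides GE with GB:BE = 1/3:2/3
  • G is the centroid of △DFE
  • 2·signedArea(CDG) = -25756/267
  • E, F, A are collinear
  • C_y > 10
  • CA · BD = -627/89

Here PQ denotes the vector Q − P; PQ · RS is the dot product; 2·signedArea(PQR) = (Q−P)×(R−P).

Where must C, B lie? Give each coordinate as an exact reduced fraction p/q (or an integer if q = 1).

B = (10/9, -20/3)
C = (475/178, 1821/178)

1. C_x = 475/178  [line -3·x + -19/3·y + 6479/89 = 0 ∩ |CE|² = 76729/178]
2. C_y = 1821/178  [line -3·x + -19/3·y + 6479/89 = 0 ∩ |CE|² = 76729/178]
   → C = (475/178, 1821/178)
3. B_x = 10/9  [B divides GE with GB:BE = 1/3:2/3]
4. B_y = -20/3  [B divides GE with GB:BE = 1/3:2/3]
   → B = (10/9, -20/3)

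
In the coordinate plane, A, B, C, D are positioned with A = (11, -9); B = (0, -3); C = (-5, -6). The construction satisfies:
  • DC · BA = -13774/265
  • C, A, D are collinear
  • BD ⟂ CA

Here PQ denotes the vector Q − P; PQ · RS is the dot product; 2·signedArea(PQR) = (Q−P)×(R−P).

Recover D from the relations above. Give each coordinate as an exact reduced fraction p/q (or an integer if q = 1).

D = (-189/265, -1803/265)

1. D_x = -189/265  [C, A, D are collinear ∩ BD ⟂ CA]
2. D_y = -1803/265  [C, A, D are collinear ∩ BD ⟂ CA]
   → D = (-189/265, -1803/265)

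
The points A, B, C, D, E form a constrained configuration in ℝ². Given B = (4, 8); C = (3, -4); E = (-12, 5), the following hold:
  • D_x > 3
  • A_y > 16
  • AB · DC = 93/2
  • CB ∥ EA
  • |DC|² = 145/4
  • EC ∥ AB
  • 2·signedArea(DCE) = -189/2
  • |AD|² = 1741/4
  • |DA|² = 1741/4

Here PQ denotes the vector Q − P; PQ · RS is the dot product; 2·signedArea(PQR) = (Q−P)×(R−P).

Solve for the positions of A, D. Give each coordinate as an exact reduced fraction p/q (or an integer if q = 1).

A = (-11, 17)
D = (7/2, 2)

1. A_x = -11  [EC ∥ AB ∩ CB ∥ EA]
2. A_y = 17  [EC ∥ AB ∩ CB ∥ EA]
   → A = (-11, 17)
3. D_x = 7/2  [2·signedArea(DCE) = -189/2 ∩ AB · DC = 93/2]
4. D_y = 2  [2·signedArea(DCE) = -189/2 ∩ AB · DC = 93/2]
   → D = (7/2, 2)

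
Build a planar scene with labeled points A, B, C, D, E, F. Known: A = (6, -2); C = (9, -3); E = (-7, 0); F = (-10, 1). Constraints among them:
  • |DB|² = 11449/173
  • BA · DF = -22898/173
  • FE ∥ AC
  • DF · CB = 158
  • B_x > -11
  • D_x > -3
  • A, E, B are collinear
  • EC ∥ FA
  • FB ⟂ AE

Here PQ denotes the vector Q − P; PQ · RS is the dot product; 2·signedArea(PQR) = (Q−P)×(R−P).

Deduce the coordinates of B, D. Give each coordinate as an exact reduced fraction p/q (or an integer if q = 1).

B = (-1744/173, 82/173)
D = (-353/173, -132/173)

1. B_x = -1744/173  [A, E, B are collinear ∩ FB ⟂ AE]
2. B_y = 82/173  [A, E, B are collinear ∩ FB ⟂ AE]
   → B = (-1744/173, 82/173)
3. D_x = -353/173  [DF · CB = 158 ∩ BA · DF = -22898/173]
4. D_y = -132/173  [DF · CB = 158 ∩ BA · DF = -22898/173]
   → D = (-353/173, -132/173)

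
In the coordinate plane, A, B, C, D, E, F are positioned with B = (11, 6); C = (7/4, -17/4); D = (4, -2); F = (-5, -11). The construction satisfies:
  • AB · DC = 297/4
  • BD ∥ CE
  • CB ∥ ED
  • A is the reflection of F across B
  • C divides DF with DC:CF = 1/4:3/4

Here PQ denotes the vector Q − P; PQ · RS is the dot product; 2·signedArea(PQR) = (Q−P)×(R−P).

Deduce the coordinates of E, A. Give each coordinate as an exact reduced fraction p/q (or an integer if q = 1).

1. E_x = -21/4  [CB ∥ ED ∩ BD ∥ CE]
2. E_y = -49/4  [CB ∥ ED ∩ BD ∥ CE]
   → E = (-21/4, -49/4)
3. A_x = 27  [A is the reflection of F across B]
4. A_y = 23  [A is the reflection of F across B]
   → A = (27, 23)

A = (27, 23)
E = (-21/4, -49/4)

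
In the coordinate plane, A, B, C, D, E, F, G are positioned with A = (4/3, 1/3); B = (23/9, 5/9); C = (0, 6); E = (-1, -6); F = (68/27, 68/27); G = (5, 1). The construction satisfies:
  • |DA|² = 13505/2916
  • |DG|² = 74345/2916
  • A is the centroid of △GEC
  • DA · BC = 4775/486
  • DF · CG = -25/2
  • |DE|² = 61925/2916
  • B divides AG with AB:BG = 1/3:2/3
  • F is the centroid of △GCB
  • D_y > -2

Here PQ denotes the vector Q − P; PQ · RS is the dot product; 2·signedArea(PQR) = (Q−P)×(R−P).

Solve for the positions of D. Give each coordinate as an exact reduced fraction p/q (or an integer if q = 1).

1. D_x = 41/54  [DA · BC = 4775/486 ∩ DF · CG = -25/2]
2. D_y = -47/27  [DA · BC = 4775/486 ∩ DF · CG = -25/2]
   → D = (41/54, -47/27)

D = (41/54, -47/27)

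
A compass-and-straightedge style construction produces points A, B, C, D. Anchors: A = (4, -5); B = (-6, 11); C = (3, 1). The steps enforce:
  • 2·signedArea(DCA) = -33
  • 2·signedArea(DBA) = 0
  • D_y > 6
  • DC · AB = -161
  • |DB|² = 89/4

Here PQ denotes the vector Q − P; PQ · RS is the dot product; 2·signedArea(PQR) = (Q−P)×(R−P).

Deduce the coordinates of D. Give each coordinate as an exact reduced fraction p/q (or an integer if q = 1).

D = (-7/2, 7)

1. D_x = -7/2  [2·signedArea(DBA) = 0 ∩ 2·signedArea(DCA) = -33]
2. D_y = 7  [2·signedArea(DBA) = 0 ∩ 2·signedArea(DCA) = -33]
   → D = (-7/2, 7)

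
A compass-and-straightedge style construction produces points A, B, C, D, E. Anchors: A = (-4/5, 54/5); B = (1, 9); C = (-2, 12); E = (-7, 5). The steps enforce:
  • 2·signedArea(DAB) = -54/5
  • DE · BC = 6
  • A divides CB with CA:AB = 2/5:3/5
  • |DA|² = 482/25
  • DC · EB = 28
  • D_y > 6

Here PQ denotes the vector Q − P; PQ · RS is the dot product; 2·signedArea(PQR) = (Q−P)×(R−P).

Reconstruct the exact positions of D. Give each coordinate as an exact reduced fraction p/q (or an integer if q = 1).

D = (-3, 7)

1. D_x = -3  [2·signedArea(DAB) = -54/5 ∩ DC · EB = 28]
2. D_y = 7  [2·signedArea(DAB) = -54/5 ∩ DC · EB = 28]
   → D = (-3, 7)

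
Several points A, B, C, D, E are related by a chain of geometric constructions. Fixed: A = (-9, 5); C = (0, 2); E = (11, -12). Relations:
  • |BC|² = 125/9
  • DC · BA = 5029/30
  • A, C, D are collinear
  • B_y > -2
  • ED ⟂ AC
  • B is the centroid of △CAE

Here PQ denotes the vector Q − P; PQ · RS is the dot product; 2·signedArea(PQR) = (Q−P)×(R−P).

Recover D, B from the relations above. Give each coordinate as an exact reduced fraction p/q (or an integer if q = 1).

B = (2/3, -5/3)
D = (141/10, -27/10)

1. D_x = 141/10  [A, C, D are collinear ∩ ED ⟂ AC]
2. D_y = -27/10  [A, C, D are collinear ∩ ED ⟂ AC]
   → D = (141/10, -27/10)
3. B_x = 2/3  [B is the centroid of △CAE]
4. B_y = -5/3  [B is the centroid of △CAE]
   → B = (2/3, -5/3)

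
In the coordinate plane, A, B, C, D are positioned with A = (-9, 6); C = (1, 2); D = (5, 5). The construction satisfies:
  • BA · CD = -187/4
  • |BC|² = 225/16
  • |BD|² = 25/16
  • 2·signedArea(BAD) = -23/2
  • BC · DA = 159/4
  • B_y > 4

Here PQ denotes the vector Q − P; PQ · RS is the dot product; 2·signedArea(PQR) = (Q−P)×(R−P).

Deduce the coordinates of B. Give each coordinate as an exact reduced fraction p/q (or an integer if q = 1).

1. B_x = 4  [BC · DA = 159/4 ∩ BA · CD = -187/4]
2. B_y = 17/4  [BC · DA = 159/4 ∩ BA · CD = -187/4]
   → B = (4, 17/4)

B = (4, 17/4)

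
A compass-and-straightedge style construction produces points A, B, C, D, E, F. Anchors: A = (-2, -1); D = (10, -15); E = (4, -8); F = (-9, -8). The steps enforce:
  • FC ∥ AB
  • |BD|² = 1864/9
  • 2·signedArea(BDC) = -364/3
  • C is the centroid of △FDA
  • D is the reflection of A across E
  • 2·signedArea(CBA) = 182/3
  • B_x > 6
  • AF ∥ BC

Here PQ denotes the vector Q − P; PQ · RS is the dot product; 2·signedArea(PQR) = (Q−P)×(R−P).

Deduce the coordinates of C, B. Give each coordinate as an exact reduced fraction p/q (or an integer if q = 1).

B = (20/3, -1)
C = (-1/3, -8)

1. C_x = -1/3  [C is the centroid of △FDA]
2. C_y = -8  [C is the centroid of △FDA]
   → C = (-1/3, -8)
3. B_x = 20/3  [AF ∥ BC ∩ FC ∥ AB]
4. B_y = -1  [AF ∥ BC ∩ FC ∥ AB]
   → B = (20/3, -1)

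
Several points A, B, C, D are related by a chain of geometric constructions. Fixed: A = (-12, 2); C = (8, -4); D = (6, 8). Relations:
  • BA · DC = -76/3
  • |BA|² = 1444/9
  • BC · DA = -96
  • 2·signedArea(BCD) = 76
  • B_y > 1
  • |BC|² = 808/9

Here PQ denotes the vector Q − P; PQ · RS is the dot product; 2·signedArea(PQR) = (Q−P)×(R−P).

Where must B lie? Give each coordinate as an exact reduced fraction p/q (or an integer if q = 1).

1. B_x = 2/3  [BA · DC = -76/3 ∩ BC · DA = -96]
2. B_y = 2  [BA · DC = -76/3 ∩ BC · DA = -96]
   → B = (2/3, 2)

B = (2/3, 2)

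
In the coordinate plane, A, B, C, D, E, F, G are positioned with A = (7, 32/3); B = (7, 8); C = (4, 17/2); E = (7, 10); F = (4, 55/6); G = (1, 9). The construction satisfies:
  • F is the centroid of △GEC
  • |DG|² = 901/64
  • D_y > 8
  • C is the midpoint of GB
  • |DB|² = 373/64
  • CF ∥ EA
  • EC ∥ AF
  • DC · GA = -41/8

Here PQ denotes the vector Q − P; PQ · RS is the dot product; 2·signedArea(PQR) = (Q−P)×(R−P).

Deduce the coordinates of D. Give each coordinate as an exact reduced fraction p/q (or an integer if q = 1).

D = (19/4, 71/8)

1. D_x = 19/4  [line -6·x + -5/3·y + 1039/24 = 0 ∩ |DB|² = 373/64]
2. D_y = 71/8  [line -6·x + -5/3·y + 1039/24 = 0 ∩ |DB|² = 373/64]
   → D = (19/4, 71/8)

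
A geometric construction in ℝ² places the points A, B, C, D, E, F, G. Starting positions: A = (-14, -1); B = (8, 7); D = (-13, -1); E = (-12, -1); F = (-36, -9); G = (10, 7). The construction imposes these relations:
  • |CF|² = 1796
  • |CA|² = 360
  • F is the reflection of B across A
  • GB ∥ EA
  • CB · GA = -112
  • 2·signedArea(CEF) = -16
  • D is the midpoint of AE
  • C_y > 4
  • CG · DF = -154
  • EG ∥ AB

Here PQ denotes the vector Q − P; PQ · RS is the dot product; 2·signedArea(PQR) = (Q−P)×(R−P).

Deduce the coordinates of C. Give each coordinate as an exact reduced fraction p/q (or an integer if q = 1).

1. C_x = 4  [CB · GA = -112 ∩ 2·signedArea(CEF) = -16]
2. C_y = 5  [CB · GA = -112 ∩ 2·signedArea(CEF) = -16]
   → C = (4, 5)

C = (4, 5)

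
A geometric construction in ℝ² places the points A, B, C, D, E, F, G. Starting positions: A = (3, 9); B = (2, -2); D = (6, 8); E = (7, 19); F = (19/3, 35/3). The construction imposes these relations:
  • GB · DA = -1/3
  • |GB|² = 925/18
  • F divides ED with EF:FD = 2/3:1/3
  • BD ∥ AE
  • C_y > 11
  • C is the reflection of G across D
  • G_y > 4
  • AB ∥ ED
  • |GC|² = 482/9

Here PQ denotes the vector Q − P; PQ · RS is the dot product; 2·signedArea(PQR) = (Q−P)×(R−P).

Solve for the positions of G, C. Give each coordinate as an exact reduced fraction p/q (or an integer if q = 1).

C = (47/6, 67/6)
G = (25/6, 29/6)

1. G_x = 25/6  [line 3·x + -1·y + -23/3 = 0 ∩ |GB|² = 925/18]
2. G_y = 29/6  [line 3·x + -1·y + -23/3 = 0 ∩ |GB|² = 925/18]
   → G = (25/6, 29/6)
3. C_x = 47/6  [C is the reflection of G across D]
4. C_y = 67/6  [C is the reflection of G across D]
   → C = (47/6, 67/6)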